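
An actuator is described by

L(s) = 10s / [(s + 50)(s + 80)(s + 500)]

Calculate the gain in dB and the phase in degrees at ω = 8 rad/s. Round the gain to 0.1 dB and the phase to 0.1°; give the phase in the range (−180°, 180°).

-88.1 dB, 74.3°

At s = jω = j8:
zero at origin: s = j8 → |·| = 8, ∠ = 90.00°
pole (s+50): 50 + j8 → |·| = √(50²+8²) = √2564 ≈ 50.636, ∠ = arctan(8/50) ≈ 9.09°
pole (s+80): 80 + j8 → |·| = √(80²+8²) = √6464 ≈ 80.399, ∠ = arctan(8/80) ≈ 5.71°
pole (s+500): 500 + j8 → |·| = √(500²+8²) = √250064 ≈ 500.06, ∠ = arctan(8/500) ≈ 0.92°
|L| = 10 · 8 / 2.0358e+06 ≈ 3.9297e-05
Gain = 20 log₁₀(3.9297e-05) ≈ -88.11 dB
∠L = 90.00° − 15.72° = 74.28°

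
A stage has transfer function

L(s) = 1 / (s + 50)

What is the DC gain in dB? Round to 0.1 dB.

-34.0 dB

L(0) = 1 / (50) = 0.02
20 log₁₀(0.02) ≈ -33.98 dB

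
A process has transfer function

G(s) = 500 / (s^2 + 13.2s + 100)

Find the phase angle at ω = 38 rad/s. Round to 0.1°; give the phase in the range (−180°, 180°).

-159.5°

At s = jω = j38:
quadratic: (j38)² + 13.2·j38 + 100 = -1344 + j501.6 → |·| ≈ 1434.6, ∠ ≈ 159.53°
∠G = 0.00° − 159.53° = -159.53°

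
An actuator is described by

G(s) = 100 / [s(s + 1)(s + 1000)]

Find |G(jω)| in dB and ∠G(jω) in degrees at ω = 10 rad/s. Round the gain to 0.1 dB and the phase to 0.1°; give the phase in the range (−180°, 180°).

At s = jω = j10:
pole (s+1): 1 + j10 → |·| = √(1²+10²) = √101 ≈ 10.05, ∠ = arctan(10/1) ≈ 84.29°
pole (s+1000): 1000 + j10 → |·| = √(1000²+10²) = √1000100 ≈ 1000, ∠ = arctan(10/1000) ≈ 0.57°
pole at origin: |s| = 10, ∠ = 90.00° (in denominator)
|G| = 100 / 1.005e+05 ≈ 0.00099502
Gain = 20 log₁₀(0.00099502) ≈ -60.04 dB
∠G = 0.00° − 174.86° = -174.86°

-60.0 dB, -174.9°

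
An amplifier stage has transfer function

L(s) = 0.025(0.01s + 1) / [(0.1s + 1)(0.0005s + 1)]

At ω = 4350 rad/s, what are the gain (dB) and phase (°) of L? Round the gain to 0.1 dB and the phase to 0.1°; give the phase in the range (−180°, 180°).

-59.6 dB, -66.5°

At ω = 4350 rad/s:
zero (1 + j4350·0.01) = 1 + j43.5 → |·| ≈ 43.511, ∠ ≈ 88.68°
pole (1 + j4350·0.1) = 1 + j435 → |·| ≈ 435, ∠ ≈ 89.87°
pole (1 + j4350·0.0005) = 1 + j2.175 → |·| ≈ 2.3939, ∠ ≈ 65.31°
|L| = 0.025 · 43.511 / (435 · 2.3939) ≈ 0.0010446
Gain = 20 log₁₀(0.0010446) ≈ -59.62 dB
∠L = (88.68°) − (89.87° + 65.31°) = -66.50°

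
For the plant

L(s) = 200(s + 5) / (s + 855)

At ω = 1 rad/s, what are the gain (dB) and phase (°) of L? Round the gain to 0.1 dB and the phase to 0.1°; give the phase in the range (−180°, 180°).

At s = jω = j1:
zero (s+5): 5 + j1 → |·| = √(5²+1²) = √26 ≈ 5.099, ∠ = arctan(1/5) ≈ 11.31°
pole (s+855): 855 + j1 → |·| = √(855²+1²) = √731026 ≈ 855, ∠ = arctan(1/855) ≈ 0.07°
|L| = 200 · 5.099 / 855 ≈ 1.1927
Gain = 20 log₁₀(1.1927) ≈ 1.53 dB
∠L = 11.31° − 0.07° = 11.24°

1.5 dB, 11.2°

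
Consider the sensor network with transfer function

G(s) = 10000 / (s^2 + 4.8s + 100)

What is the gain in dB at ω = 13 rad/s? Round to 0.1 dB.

40.6 dB

At s = jω = j13:
quadratic: (j13)² + 4.8·j13 + 100 = -69 + j62.4 → |·| ≈ 93.031, ∠ ≈ 137.88°
|G| = 10000 / 93.031 ≈ 107.49
Gain = 20 log₁₀(107.49) ≈ 40.63 dB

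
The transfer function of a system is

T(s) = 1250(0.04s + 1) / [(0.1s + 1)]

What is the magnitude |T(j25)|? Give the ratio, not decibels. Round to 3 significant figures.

657

At ω = 25 rad/s:
zero (1 + j25·0.04) = 1 + j1 → |·| ≈ 1.4142, ∠ ≈ 45.00°
pole (1 + j25·0.1) = 1 + j2.5 → |·| ≈ 2.6926, ∠ ≈ 68.20°
|T| = 1250 · 1.4142 / (2.6926) ≈ 656.52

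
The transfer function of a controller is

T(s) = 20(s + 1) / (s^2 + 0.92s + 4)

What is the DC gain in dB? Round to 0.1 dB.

T(0) = 20·1 / 4 = 5
20 log₁₀(5) ≈ 13.98 dB

14.0 dB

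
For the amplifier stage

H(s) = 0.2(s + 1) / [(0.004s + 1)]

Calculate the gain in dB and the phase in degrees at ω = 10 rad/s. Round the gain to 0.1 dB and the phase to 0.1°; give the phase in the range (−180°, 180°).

6.1 dB, 82.0°

At ω = 10 rad/s:
zero (1 + j10·1) = 1 + j10 → |·| ≈ 10.05, ∠ ≈ 84.29°
pole (1 + j10·0.004) = 1 + j0.04 → |·| ≈ 1.0008, ∠ ≈ 2.29°
|H| = 0.2 · 10.05 / (1.0008) ≈ 2.0084
Gain = 20 log₁₀(2.0084) ≈ 6.06 dB
∠H = (84.29°) − (2.29°) = 82.00°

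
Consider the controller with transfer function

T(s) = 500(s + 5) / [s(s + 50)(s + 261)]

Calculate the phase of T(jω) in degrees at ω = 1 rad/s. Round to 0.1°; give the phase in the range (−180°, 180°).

-80.1°

At s = jω = j1:
zero (s+5): 5 + j1 → |·| = √(5²+1²) = √26 ≈ 5.099, ∠ = arctan(1/5) ≈ 11.31°
pole (s+50): 50 + j1 → |·| = √(50²+1²) = √2501 ≈ 50.01, ∠ = arctan(1/50) ≈ 1.15°
pole (s+261): 261 + j1 → |·| = √(261²+1²) = √68122 ≈ 261, ∠ = arctan(1/261) ≈ 0.22°
pole at origin: |s| = 1, ∠ = 90.00° (in denominator)
∠T = 11.31° − 91.37° = -80.06°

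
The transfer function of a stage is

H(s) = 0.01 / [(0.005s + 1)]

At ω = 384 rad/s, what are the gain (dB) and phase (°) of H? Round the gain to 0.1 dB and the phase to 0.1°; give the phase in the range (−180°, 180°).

At ω = 384 rad/s:
pole (1 + j384·0.005) = 1 + j1.92 → |·| ≈ 2.1648, ∠ ≈ 62.49°
|H| = 0.01 · 1 / (2.1648) ≈ 0.0046194
Gain = 20 log₁₀(0.0046194) ≈ -46.71 dB
∠H = (0°) − (62.49°) = -62.49°

-46.7 dB, -62.5°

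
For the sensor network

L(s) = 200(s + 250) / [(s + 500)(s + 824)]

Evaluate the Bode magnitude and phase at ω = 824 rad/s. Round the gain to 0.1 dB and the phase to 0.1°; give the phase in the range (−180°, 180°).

At s = jω = j824:
zero (s+250): 250 + j824 → |·| = √(250²+824²) = √741476 ≈ 861.09, ∠ = arctan(824/250) ≈ 73.12°
pole (s+500): 500 + j824 → |·| = √(500²+824²) = √928976 ≈ 963.83, ∠ = arctan(824/500) ≈ 58.75°
pole (s+824): 824 + j824 → |·| = √(824²+824²) = √1357952 ≈ 1165.3, ∠ = arctan(824/824) ≈ 45.00°
|L| = 200 · 861.09 / 1.1232e+06 ≈ 0.15333
Gain = 20 log₁₀(0.15333) ≈ -16.29 dB
∠L = 73.12° − 103.75° = -30.63°

-16.3 dB, -30.6°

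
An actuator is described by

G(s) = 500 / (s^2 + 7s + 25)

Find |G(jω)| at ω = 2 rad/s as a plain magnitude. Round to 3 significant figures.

At s = jω = j2:
quadratic: (j2)² + 7·j2 + 25 = 21 + j14 → |·| ≈ 25.239, ∠ ≈ 33.69°
|G| = 500 / 25.239 ≈ 19.811

19.8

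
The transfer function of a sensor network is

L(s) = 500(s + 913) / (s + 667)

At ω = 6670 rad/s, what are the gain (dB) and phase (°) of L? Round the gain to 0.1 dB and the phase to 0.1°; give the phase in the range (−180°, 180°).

54.0 dB, -2.1°

At s = jω = j6670:
zero (s+913): 913 + j6670 → |·| = √(913²+6670²) = √45322469 ≈ 6732.2, ∠ = arctan(6670/913) ≈ 82.21°
pole (s+667): 667 + j6670 → |·| = √(667²+6670²) = √44933789 ≈ 6703.3, ∠ = arctan(6670/667) ≈ 84.29°
|L| = 500 · 6732.2 / 6703.3 ≈ 502.16
Gain = 20 log₁₀(502.16) ≈ 54.02 dB
∠L = 82.21° − 84.29° = -2.08°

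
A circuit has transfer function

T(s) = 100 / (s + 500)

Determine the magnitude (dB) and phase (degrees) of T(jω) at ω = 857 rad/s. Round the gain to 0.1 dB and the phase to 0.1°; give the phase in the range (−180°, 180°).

-19.9 dB, -59.7°

At s = jω = j857:
pole (s+500): 500 + j857 → |·| = √(500²+857²) = √984449 ≈ 992.19, ∠ = arctan(857/500) ≈ 59.74°
|T| = 100 / 992.19 ≈ 0.10079
Gain = 20 log₁₀(0.10079) ≈ -19.93 dB
∠T = 0.00° − 59.74° = -59.74°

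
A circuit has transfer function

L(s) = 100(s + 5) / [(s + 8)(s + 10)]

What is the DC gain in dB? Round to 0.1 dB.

L(0) = 100·5 / (8·10) = 6.25
20 log₁₀(6.25) ≈ 15.92 dB

15.9 dB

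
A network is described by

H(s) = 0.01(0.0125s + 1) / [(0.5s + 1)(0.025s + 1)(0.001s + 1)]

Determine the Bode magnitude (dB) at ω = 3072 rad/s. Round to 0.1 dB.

At ω = 3072 rad/s:
zero (1 + j3072·0.0125) = 1 + j38.4 → |·| ≈ 38.413, ∠ ≈ 88.51°
pole (1 + j3072·0.5) = 1 + j1536 → |·| ≈ 1536, ∠ ≈ 89.96°
pole (1 + j3072·0.025) = 1 + j76.8 → |·| ≈ 76.807, ∠ ≈ 89.25°
pole (1 + j3072·0.001) = 1 + j3.072 → |·| ≈ 3.2307, ∠ ≈ 71.97°
|H| = 0.01 · 38.413 / (1536 · 76.807 · 3.2307) ≈ 1.0078e-06
Gain = 20 log₁₀(1.0078e-06) ≈ -119.93 dB

-119.9 dB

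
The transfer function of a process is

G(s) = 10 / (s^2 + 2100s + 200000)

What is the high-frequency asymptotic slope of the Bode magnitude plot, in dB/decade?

-40 dB/decade

Each pole contributes −20 dB/decade at high frequency; each zero contributes +20 dB/decade.
Net: 0 zero(s) − 2 pole(s) → -40 dB/decade.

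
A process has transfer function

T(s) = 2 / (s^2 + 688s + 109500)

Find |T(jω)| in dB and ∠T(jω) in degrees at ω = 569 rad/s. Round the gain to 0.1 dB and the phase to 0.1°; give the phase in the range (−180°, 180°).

-107.0 dB, -118.7°

Substitute s = j569:
Numerator: 2 = 2 + j0
Denominator: (j569)^2 + 688(j569) + 109500 = -214261 + j391472
|N| = √(2² + 0²) ≈ 2, ∠N ≈ 0.00°
|D| = √(214261² + 391472²) ≈ 4.4627e+05, ∠D ≈ 118.69°
|T| = 2 / 4.4627e+05 ≈ 4.4816e-06
Gain = 20 log₁₀(4.4816e-06) ≈ -106.97 dB
∠T = 0.00° − 118.69° = -118.69°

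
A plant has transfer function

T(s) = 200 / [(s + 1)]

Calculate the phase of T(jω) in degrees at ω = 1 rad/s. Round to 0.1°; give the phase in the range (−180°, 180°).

At ω = 1 rad/s:
pole (1 + j1·1) = 1 + j1 → |·| ≈ 1.4142, ∠ ≈ 45.00°
∠T = (0°) − (45.00°) = -45.00°

-45.0°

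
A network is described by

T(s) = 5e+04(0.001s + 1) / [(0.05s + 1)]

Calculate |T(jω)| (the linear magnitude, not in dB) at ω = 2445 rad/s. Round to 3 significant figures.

At ω = 2445 rad/s:
zero (1 + j2445·0.001) = 1 + j2.445 → |·| ≈ 2.6416, ∠ ≈ 67.76°
pole (1 + j2445·0.05) = 1 + j122.25 → |·| ≈ 122.25, ∠ ≈ 89.53°
|T| = 5e+04 · 2.6416 / (122.25) ≈ 1080.4

1.08e+03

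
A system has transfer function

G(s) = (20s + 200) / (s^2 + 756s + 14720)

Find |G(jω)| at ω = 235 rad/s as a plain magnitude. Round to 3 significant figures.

Substitute s = j235:
Numerator: 20(j235) + 200 = 200 + j4700
Denominator: (j235)^2 + 756(j235) + 14720 = -40505 + j177660
|N| = √(200² + 4700²) ≈ 4704.3, ∠N ≈ 87.56°
|D| = √(40505² + 177660²) ≈ 1.8222e+05, ∠D ≈ 102.84°
|G| = 4704.3 / 1.8222e+05 ≈ 0.025817

0.0258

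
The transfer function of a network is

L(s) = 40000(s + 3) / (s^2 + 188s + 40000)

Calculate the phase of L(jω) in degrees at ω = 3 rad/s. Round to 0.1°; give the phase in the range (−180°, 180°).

At s = jω = j3:
zero (s+3): 3 + j3 → |·| = √(3²+3²) = √18 ≈ 4.2426, ∠ = arctan(3/3) ≈ 45.00°
quadratic: (j3)² + 188·j3 + 40000 = 39991 + j564 → |·| ≈ 39995, ∠ ≈ 0.81°
∠L = 45.00° − 0.81° = 44.19°

44.2°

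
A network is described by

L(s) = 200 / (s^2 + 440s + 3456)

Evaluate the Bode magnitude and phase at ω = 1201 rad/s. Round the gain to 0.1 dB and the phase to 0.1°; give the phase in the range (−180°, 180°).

-77.7 dB, -159.8°

Substitute s = j1201:
Numerator: 200 = 200 + j0
Denominator: (j1201)^2 + 440(j1201) + 3456 = -1438945 + j528440
|N| = √(200² + 0²) ≈ 200, ∠N ≈ 0.00°
|D| = √(1438945² + 528440²) ≈ 1.5329e+06, ∠D ≈ 159.83°
|L| = 200 / 1.5329e+06 ≈ 0.00013047
Gain = 20 log₁₀(0.00013047) ≈ -77.69 dB
∠L = 0.00° − 159.83° = -159.83°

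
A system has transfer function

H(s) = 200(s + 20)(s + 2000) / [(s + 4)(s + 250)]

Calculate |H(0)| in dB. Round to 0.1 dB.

78.1 dB

H(0) = 200·20·2000 / (4·250) = 8000
20 log₁₀(8000) ≈ 78.06 dB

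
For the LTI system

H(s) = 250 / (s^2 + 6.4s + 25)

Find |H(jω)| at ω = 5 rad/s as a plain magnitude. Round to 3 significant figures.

At s = jω = j5:
quadratic: (j5)² + 6.4·j5 + 25 = 0 + j32 → |·| ≈ 32, ∠ ≈ 90.00°
|H| = 250 / 32 ≈ 7.8125

7.81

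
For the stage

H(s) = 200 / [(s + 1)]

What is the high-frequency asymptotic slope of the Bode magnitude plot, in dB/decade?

-20 dB/decade

Each pole contributes −20 dB/decade at high frequency; each zero contributes +20 dB/decade.
Net: 0 zero(s) − 1 pole(s) → -20 dB/decade.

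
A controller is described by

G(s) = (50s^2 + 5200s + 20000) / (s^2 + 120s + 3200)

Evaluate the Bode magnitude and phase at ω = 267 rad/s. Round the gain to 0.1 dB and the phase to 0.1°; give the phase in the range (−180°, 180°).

34.1 dB, 3.8°

Substitute s = j267:
Numerator: 50(j267)^2 + 5200(j267) + 20000 = -3544450 + j1388400
Denominator: (j267)^2 + 120(j267) + 3200 = -68089 + j32040
|N| = √(3544450² + 1388400²) ≈ 3.8067e+06, ∠N ≈ 158.61°
|D| = √(68089² + 32040²) ≈ 75251, ∠D ≈ 154.80°
|G| = 3.8067e+06 / 75251 ≈ 50.587
Gain = 20 log₁₀(50.587) ≈ 34.08 dB
∠G = 158.61° − 154.80° = 3.81°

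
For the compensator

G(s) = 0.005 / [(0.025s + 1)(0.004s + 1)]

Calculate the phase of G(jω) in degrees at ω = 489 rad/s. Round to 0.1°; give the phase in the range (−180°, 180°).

At ω = 489 rad/s:
pole (1 + j489·0.025) = 1 + j12.225 → |·| ≈ 12.266, ∠ ≈ 85.32°
pole (1 + j489·0.004) = 1 + j1.956 → |·| ≈ 2.1968, ∠ ≈ 62.92°
∠G = (0°) − (85.32° + 62.92°) = -148.24°

-148.2°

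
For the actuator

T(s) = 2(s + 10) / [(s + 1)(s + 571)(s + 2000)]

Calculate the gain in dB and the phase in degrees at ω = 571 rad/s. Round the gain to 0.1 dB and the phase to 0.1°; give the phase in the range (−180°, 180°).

At s = jω = j571:
zero (s+10): 10 + j571 → |·| = √(10²+571²) = √326141 ≈ 571.09, ∠ = arctan(571/10) ≈ 89.00°
pole (s+1): 1 + j571 → |·| = √(1²+571²) = √326042 ≈ 571, ∠ = arctan(571/1) ≈ 89.90°
pole (s+571): 571 + j571 → |·| = √(571²+571²) = √652082 ≈ 807.52, ∠ = arctan(571/571) ≈ 45.00°
pole (s+2000): 2000 + j571 → |·| = √(2000²+571²) = √4326041 ≈ 2079.9, ∠ = arctan(571/2000) ≈ 15.93°
|T| = 2 · 571.09 / 9.5903e+08 ≈ 1.191e-06
Gain = 20 log₁₀(1.191e-06) ≈ -118.48 dB
∠T = 89.00° − 150.83° = -61.83°

-118.5 dB, -61.8°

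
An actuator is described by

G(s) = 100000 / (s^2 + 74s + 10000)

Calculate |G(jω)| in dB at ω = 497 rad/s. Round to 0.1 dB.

At s = jω = j497:
quadratic: (j497)² + 74·j497 + 10000 = -237009 + j36778 → |·| ≈ 2.3985e+05, ∠ ≈ 171.18°
|G| = 100000 / 2.3985e+05 ≈ 0.41693
Gain = 20 log₁₀(0.41693) ≈ -7.60 dB

-7.6 dB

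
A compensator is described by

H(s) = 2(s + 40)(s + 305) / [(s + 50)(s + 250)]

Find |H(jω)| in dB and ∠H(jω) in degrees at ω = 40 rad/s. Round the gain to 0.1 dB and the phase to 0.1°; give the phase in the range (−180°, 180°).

At s = jω = j40:
zero (s+40): 40 + j40 → |·| = √(40²+40²) = √3200 ≈ 56.569, ∠ = arctan(40/40) ≈ 45.00°
zero (s+305): 305 + j40 → |·| = √(305²+40²) = √94625 ≈ 307.61, ∠ = arctan(40/305) ≈ 7.47°
pole (s+50): 50 + j40 → |·| = √(50²+40²) = √4100 ≈ 64.031, ∠ = arctan(40/50) ≈ 38.66°
pole (s+250): 250 + j40 → |·| = √(250²+40²) = √64100 ≈ 253.18, ∠ = arctan(40/250) ≈ 9.09°
|H| = 2 · 17401 / 16211 ≈ 2.1468
Gain = 20 log₁₀(2.1468) ≈ 6.64 dB
∠H = 52.47° − 47.75° = 4.72°

6.6 dB, 4.7°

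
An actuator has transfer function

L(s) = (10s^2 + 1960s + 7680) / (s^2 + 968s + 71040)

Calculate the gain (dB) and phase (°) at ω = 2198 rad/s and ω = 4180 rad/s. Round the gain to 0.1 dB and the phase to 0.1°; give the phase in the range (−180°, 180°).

ω = 2198: 19.4 dB, 19.0°; ω = 4180: 19.8 dB, 10.4°

Substitute s = j2198:
Numerator: 10(j2198)^2 + 1960(j2198) + 7680 = -48304360 + j4308080
Denominator: (j2198)^2 + 968(j2198) + 71040 = -4760164 + j2127664
|N| = √(48304360² + 4308080²) ≈ 4.8496e+07, ∠N ≈ 174.90°
|D| = √(4760164² + 2127664²) ≈ 5.214e+06, ∠D ≈ 155.92°
|L| = 4.8496e+07 / 5.214e+06 ≈ 9.3011
Gain = 20 log₁₀(9.3011) ≈ 19.37 dB
∠L = 174.90° − 155.92° = 18.98°

Substitute s = j4180:
Numerator: 10(j4180)^2 + 1960(j4180) + 7680 = -174716320 + j8192800
Denominator: (j4180)^2 + 968(j4180) + 71040 = -17401360 + j4046240
|N| = √(174716320² + 8192800²) ≈ 1.7491e+08, ∠N ≈ 177.32°
|D| = √(17401360² + 4046240²) ≈ 1.7866e+07, ∠D ≈ 166.91°
|L| = 1.7491e+08 / 1.7866e+07 ≈ 9.7901
Gain = 20 log₁₀(9.7901) ≈ 19.82 dB
∠L = 177.32° − 166.91° = 10.41°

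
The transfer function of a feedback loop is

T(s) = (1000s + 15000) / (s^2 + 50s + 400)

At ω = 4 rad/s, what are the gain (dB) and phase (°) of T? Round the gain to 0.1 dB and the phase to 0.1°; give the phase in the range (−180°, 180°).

31.1 dB, -12.6°

Substitute s = j4:
Numerator: 1000(j4) + 15000 = 15000 + j4000
Denominator: (j4)^2 + 50(j4) + 400 = 384 + j200
|N| = √(15000² + 4000²) ≈ 15524, ∠N ≈ 14.93°
|D| = √(384² + 200²) ≈ 432.96, ∠D ≈ 27.51°
|T| = 15524 / 432.96 ≈ 35.856
Gain = 20 log₁₀(35.856) ≈ 31.09 dB
∠T = 14.93° − 27.51° = -12.58°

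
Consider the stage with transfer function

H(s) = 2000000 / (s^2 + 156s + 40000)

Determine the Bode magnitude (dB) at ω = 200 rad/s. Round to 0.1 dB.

At s = jω = j200:
quadratic: (j200)² + 156·j200 + 40000 = 0 + j31200 → |·| ≈ 31200, ∠ ≈ 90.00°
|H| = 2000000 / 31200 ≈ 64.103
Gain = 20 log₁₀(64.103) ≈ 36.14 dB

36.1 dB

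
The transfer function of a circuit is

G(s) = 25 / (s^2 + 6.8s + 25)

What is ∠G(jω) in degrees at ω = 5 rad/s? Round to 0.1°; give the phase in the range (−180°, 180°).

-90.0°

At s = jω = j5:
quadratic: (j5)² + 6.8·j5 + 25 = 0 + j34 → |·| ≈ 34, ∠ ≈ 90.00°
∠G = 0.00° − 90.00° = -90.00°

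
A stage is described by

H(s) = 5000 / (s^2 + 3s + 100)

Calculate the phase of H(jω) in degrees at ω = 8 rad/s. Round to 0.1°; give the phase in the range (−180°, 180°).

At s = jω = j8:
quadratic: (j8)² + 3·j8 + 100 = 36 + j24 → |·| ≈ 43.267, ∠ ≈ 33.69°
∠H = 0.00° − 33.69° = -33.69°

-33.7°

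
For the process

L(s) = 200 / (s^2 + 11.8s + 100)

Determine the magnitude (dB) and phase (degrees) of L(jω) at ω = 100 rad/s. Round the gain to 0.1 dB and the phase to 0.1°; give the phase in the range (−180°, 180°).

-34.0 dB, -173.2°

At s = jω = j100:
quadratic: (j100)² + 11.8·j100 + 100 = -9900 + j1180 → |·| ≈ 9970.1, ∠ ≈ 173.20°
|L| = 200 / 9970.1 ≈ 0.02006
Gain = 20 log₁₀(0.02006) ≈ -33.95 dB
∠L = 0.00° − 173.20° = -173.20°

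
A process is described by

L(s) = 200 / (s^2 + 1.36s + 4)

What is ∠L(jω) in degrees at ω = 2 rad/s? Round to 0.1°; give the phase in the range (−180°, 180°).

At s = jω = j2:
quadratic: (j2)² + 1.36·j2 + 4 = 0 + j2.72 → |·| ≈ 2.72, ∠ ≈ 90.00°
∠L = 0.00° − 90.00° = -90.00°

-90.0°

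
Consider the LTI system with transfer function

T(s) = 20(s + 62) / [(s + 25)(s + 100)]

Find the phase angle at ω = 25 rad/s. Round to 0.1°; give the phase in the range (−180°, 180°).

At s = jω = j25:
zero (s+62): 62 + j25 → |·| = √(62²+25²) = √4469 ≈ 66.851, ∠ = arctan(25/62) ≈ 21.96°
pole (s+25): 25 + j25 → |·| = √(25²+25²) = √1250 ≈ 35.355, ∠ = arctan(25/25) ≈ 45.00°
pole (s+100): 100 + j25 → |·| = √(100²+25²) = √10625 ≈ 103.08, ∠ = arctan(25/100) ≈ 14.04°
∠T = 21.96° − 59.04° = -37.08°

-37.1°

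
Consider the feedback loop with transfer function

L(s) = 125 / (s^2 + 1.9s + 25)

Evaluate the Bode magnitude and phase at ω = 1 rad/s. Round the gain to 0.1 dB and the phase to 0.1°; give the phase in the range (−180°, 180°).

At s = jω = j1:
quadratic: (j1)² + 1.9·j1 + 25 = 24 + j1.9 → |·| ≈ 24.075, ∠ ≈ 4.53°
|L| = 125 / 24.075 ≈ 5.1921
Gain = 20 log₁₀(5.1921) ≈ 14.31 dB
∠L = 0.00° − 4.53° = -4.53°

14.3 dB, -4.5°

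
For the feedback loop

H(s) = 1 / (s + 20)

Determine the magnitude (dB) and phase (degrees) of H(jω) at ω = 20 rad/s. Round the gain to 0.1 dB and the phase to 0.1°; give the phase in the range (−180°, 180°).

Substitute s = j20:
Numerator: 1 = 1 + j0
Denominator: (j20) + 20 = 20 + j20
|N| = √(1² + 0²) ≈ 1, ∠N ≈ 0.00°
|D| = √(20² + 20²) ≈ 28.284, ∠D ≈ 45.00°
|H| = 1 / 28.284 ≈ 0.035356
Gain = 20 log₁₀(0.035356) ≈ -29.03 dB
∠H = 0.00° − 45.00° = -45.00°

-29.0 dB, -45.0°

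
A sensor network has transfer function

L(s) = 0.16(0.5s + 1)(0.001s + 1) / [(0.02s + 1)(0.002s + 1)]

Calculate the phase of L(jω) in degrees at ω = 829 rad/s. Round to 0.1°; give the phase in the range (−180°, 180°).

At ω = 829 rad/s:
zero (1 + j829·0.5) = 1 + j414.5 → |·| ≈ 414.5, ∠ ≈ 89.86°
zero (1 + j829·0.001) = 1 + j0.829 → |·| ≈ 1.2989, ∠ ≈ 39.66°
pole (1 + j829·0.02) = 1 + j16.58 → |·| ≈ 16.61, ∠ ≈ 86.55°
pole (1 + j829·0.002) = 1 + j1.658 → |·| ≈ 1.9362, ∠ ≈ 58.90°
∠L = (89.86° + 39.66°) − (86.55° + 58.90°) = -15.93°

-15.9°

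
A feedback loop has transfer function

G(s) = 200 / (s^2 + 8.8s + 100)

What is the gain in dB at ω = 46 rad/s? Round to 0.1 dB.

-20.2 dB

At s = jω = j46:
quadratic: (j46)² + 8.8·j46 + 100 = -2016 + j404.8 → |·| ≈ 2056.2, ∠ ≈ 168.65°
|G| = 200 / 2056.2 ≈ 0.097267
Gain = 20 log₁₀(0.097267) ≈ -20.24 dB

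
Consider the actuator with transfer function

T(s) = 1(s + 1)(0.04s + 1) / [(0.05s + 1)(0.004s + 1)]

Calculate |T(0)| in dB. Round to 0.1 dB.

0.0 dB

T(0) = 1 · 1 / 1 = 1
20 log₁₀(1) ≈ 0.00 dB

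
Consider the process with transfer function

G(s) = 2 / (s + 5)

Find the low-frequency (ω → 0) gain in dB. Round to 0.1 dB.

G(0) = 2 / 5 = 0.4
20 log₁₀(0.4) ≈ -7.96 dB

-8.0 dB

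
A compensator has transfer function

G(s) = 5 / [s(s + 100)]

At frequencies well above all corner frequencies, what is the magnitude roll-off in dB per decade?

Each pole contributes −20 dB/decade at high frequency; each zero contributes +20 dB/decade.
Net: 0 zero(s) − 2 pole(s) → -40 dB/decade.

-40 dB/decade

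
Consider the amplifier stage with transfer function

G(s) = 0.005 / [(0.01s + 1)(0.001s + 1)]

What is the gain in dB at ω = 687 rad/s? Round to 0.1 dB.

-64.5 dB

At ω = 687 rad/s:
pole (1 + j687·0.01) = 1 + j6.87 → |·| ≈ 6.9424, ∠ ≈ 81.72°
pole (1 + j687·0.001) = 1 + j0.687 → |·| ≈ 1.2132, ∠ ≈ 34.49°
|G| = 0.005 · 1 / (6.9424 · 1.2132) ≈ 0.00059365
Gain = 20 log₁₀(0.00059365) ≈ -64.53 dB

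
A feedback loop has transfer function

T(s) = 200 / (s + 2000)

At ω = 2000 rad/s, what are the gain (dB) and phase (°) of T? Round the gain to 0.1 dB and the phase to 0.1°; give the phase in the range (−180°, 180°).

At s = jω = j2000:
pole (s+2000): 2000 + j2000 → |·| = √(2000²+2000²) = √8000000 ≈ 2828.4, ∠ = arctan(2000/2000) ≈ 45.00°
|T| = 200 / 2828.4 ≈ 0.070711
Gain = 20 log₁₀(0.070711) ≈ -23.01 dB
∠T = 0.00° − 45.00° = -45.00°

-23.0 dB, -45.0°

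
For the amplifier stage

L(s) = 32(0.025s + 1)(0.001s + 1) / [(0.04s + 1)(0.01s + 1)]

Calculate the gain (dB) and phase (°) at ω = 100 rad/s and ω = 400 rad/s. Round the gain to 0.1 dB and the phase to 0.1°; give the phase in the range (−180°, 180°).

ω = 100: 23.4 dB, -47.1°; ω = 400: 14.4 dB, -56.3°

At ω = 100 rad/s:
zero (1 + j100·0.025) = 1 + j2.5 → |·| ≈ 2.6926, ∠ ≈ 68.20°
zero (1 + j100·0.001) = 1 + j0.1 → |·| ≈ 1.005, ∠ ≈ 5.71°
pole (1 + j100·0.04) = 1 + j4 → |·| ≈ 4.1231, ∠ ≈ 75.96°
pole (1 + j100·0.01) = 1 + j1 → |·| ≈ 1.4142, ∠ ≈ 45.00°
|L| = 32 · 2.6926 · 1.005 / (4.1231 · 1.4142) ≈ 14.851
Gain = 20 log₁₀(14.851) ≈ 23.44 dB
∠L = (68.20° + 5.71°) − (75.96° + 45.00°) = -47.05°

At ω = 400 rad/s:
zero (1 + j400·0.025) = 1 + j10 → |·| ≈ 10.05, ∠ ≈ 84.29°
zero (1 + j400·0.001) = 1 + j0.4 → |·| ≈ 1.077, ∠ ≈ 21.80°
pole (1 + j400·0.04) = 1 + j16 → |·| ≈ 16.031, ∠ ≈ 86.42°
pole (1 + j400·0.01) = 1 + j4 → |·| ≈ 4.1231, ∠ ≈ 75.96°
|L| = 32 · 10.05 · 1.077 / (16.031 · 4.1231) ≈ 5.2402
Gain = 20 log₁₀(5.2402) ≈ 14.39 dB
∠L = (84.29° + 21.80°) − (86.42° + 75.96°) = -56.29°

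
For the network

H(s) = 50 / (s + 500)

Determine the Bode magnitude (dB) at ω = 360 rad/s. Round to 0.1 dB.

At s = jω = j360:
pole (s+500): 500 + j360 → |·| = √(500²+360²) = √379600 ≈ 616.12, ∠ = arctan(360/500) ≈ 35.75°
|H| = 50 / 616.12 ≈ 0.081153
Gain = 20 log₁₀(0.081153) ≈ -21.81 dB

-21.8 dB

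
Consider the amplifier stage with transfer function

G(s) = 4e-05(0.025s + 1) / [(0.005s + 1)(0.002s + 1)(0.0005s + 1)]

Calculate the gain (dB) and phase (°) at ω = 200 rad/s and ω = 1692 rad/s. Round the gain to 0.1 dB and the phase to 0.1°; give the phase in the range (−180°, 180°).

ω = 200: -77.5 dB, 6.2°; ω = 1692: -87.3 dB, -108.4°

At ω = 200 rad/s:
zero (1 + j200·0.025) = 1 + j5 → |·| ≈ 5.099, ∠ ≈ 78.69°
pole (1 + j200·0.005) = 1 + j1 → |·| ≈ 1.4142, ∠ ≈ 45.00°
pole (1 + j200·0.002) = 1 + j0.4 → |·| ≈ 1.077, ∠ ≈ 21.80°
pole (1 + j200·0.0005) = 1 + j0.1 → |·| ≈ 1.005, ∠ ≈ 5.71°
|G| = 4e-05 · 5.099 / (1.4142 · 1.077 · 1.005) ≈ 0.00013325
Gain = 20 log₁₀(0.00013325) ≈ -77.51 dB
∠G = (78.69°) − (45.00° + 21.80° + 5.71°) = 6.18°

At ω = 1692 rad/s:
zero (1 + j1692·0.025) = 1 + j42.3 → |·| ≈ 42.312, ∠ ≈ 88.65°
pole (1 + j1692·0.005) = 1 + j8.46 → |·| ≈ 8.5189, ∠ ≈ 83.26°
pole (1 + j1692·0.002) = 1 + j3.384 → |·| ≈ 3.5287, ∠ ≈ 73.54°
pole (1 + j1692·0.0005) = 1 + j0.846 → |·| ≈ 1.3099, ∠ ≈ 40.23°
|G| = 4e-05 · 42.312 / (8.5189 · 3.5287 · 1.3099) ≈ 4.2982e-05
Gain = 20 log₁₀(4.2982e-05) ≈ -87.33 dB
∠G = (88.65°) − (83.26° + 73.54° + 40.23°) = -108.38°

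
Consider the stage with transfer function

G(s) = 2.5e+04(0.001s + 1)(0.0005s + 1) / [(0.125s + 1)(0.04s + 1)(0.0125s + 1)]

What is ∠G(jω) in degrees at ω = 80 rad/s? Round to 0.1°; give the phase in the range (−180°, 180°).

At ω = 80 rad/s:
zero (1 + j80·0.001) = 1 + j0.08 → |·| ≈ 1.0032, ∠ ≈ 4.57°
zero (1 + j80·0.0005) = 1 + j0.04 → |·| ≈ 1.0008, ∠ ≈ 2.29°
pole (1 + j80·0.125) = 1 + j10 → |·| ≈ 10.05, ∠ ≈ 84.29°
pole (1 + j80·0.04) = 1 + j3.2 → |·| ≈ 3.3526, ∠ ≈ 72.65°
pole (1 + j80·0.0125) = 1 + j1 → |·| ≈ 1.4142, ∠ ≈ 45.00°
∠G = (4.57° + 2.29°) − (84.29° + 72.65° + 45.00°) = -195.08° ≡ 164.92° (principal value)

164.9°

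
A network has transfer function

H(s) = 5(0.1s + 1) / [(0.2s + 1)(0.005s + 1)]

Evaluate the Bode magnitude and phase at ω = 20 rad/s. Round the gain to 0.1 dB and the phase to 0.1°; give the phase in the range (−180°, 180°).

At ω = 20 rad/s:
zero (1 + j20·0.1) = 1 + j2 → |·| ≈ 2.2361, ∠ ≈ 63.43°
pole (1 + j20·0.2) = 1 + j4 → |·| ≈ 4.1231, ∠ ≈ 75.96°
pole (1 + j20·0.005) = 1 + j0.1 → |·| ≈ 1.005, ∠ ≈ 5.71°
|H| = 5 · 2.2361 / (4.1231 · 1.005) ≈ 2.6982
Gain = 20 log₁₀(2.6982) ≈ 8.62 dB
∠H = (63.43°) − (75.96° + 5.71°) = -18.24°

8.6 dB, -18.2°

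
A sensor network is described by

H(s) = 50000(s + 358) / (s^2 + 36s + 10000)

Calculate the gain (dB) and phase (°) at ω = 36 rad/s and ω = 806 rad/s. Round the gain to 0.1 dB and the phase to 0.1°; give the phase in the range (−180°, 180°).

ω = 36: 66.2 dB, -2.7°; ω = 806: 36.8 dB, -111.4°

At s = jω = j36:
zero (s+358): 358 + j36 → |·| = √(358²+36²) = √129460 ≈ 359.81, ∠ = arctan(36/358) ≈ 5.74°
quadratic: (j36)² + 36·j36 + 10000 = 8704 + j1296 → |·| ≈ 8800, ∠ ≈ 8.47°
|H| = 50000 · 359.81 / 8800 ≈ 2044.4
Gain = 20 log₁₀(2044.4) ≈ 66.21 dB
∠H = 5.74° − 8.47° = -2.73°

At s = jω = j806:
zero (s+358): 358 + j806 → |·| = √(358²+806²) = √777800 ≈ 881.93, ∠ = arctan(806/358) ≈ 66.05°
quadratic: (j806)² + 36·j806 + 10000 = -639636 + j29016 → |·| ≈ 6.4029e+05, ∠ ≈ 177.40°
|H| = 50000 · 881.93 / 6.4029e+05 ≈ 68.87
Gain = 20 log₁₀(68.87) ≈ 36.76 dB
∠H = 66.05° − 177.40° = -111.35°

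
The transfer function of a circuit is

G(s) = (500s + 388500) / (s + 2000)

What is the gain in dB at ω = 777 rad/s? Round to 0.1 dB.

48.2 dB

Substitute s = j777:
Numerator: 500(j777) + 388500 = 388500 + j388500
Denominator: (j777) + 2000 = 2000 + j777
|N| = √(388500² + 388500²) ≈ 5.4942e+05, ∠N ≈ 45.00°
|D| = √(2000² + 777²) ≈ 2145.6, ∠D ≈ 21.23°
|G| = 5.4942e+05 / 2145.6 ≈ 256.07
Gain = 20 log₁₀(256.07) ≈ 48.17 dB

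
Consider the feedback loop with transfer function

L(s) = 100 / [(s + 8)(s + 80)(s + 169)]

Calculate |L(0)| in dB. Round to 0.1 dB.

L(0) = 100 / (8·80·169) ≈ 0.00092456
20 log₁₀(0.00092456) ≈ -60.68 dB

-60.7 dB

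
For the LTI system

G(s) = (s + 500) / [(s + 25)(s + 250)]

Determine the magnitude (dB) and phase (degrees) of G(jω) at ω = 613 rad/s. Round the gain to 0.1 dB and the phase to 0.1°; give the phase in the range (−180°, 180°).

At s = jω = j613:
zero (s+500): 500 + j613 → |·| = √(500²+613²) = √625769 ≈ 791.06, ∠ = arctan(613/500) ≈ 50.80°
pole (s+25): 25 + j613 → |·| = √(25²+613²) = √376394 ≈ 613.51, ∠ = arctan(613/25) ≈ 87.66°
pole (s+250): 250 + j613 → |·| = √(250²+613²) = √438269 ≈ 662.02, ∠ = arctan(613/250) ≈ 67.81°
|G| = 1 · 791.06 / 4.0616e+05 ≈ 0.0019477
Gain = 20 log₁₀(0.0019477) ≈ -54.21 dB
∠G = 50.80° − 155.47° = -104.67°

-54.2 dB, -104.7°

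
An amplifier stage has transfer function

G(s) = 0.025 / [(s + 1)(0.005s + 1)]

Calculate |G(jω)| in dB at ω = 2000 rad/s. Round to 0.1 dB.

-118.1 dB

At ω = 2000 rad/s:
pole (1 + j2000·1) = 1 + j2000 → |·| ≈ 2000, ∠ ≈ 89.97°
pole (1 + j2000·0.005) = 1 + j10 → |·| ≈ 10.05, ∠ ≈ 84.29°
|G| = 0.025 · 1 / (2000 · 10.05) ≈ 1.2438e-06
Gain = 20 log₁₀(1.2438e-06) ≈ -118.10 dB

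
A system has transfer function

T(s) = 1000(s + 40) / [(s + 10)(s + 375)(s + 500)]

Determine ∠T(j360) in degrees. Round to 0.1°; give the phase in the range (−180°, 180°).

At s = jω = j360:
zero (s+40): 40 + j360 → |·| = √(40²+360²) = √131200 ≈ 362.22, ∠ = arctan(360/40) ≈ 83.66°
pole (s+10): 10 + j360 → |·| = √(10²+360²) = √129700 ≈ 360.14, ∠ = arctan(360/10) ≈ 88.41°
pole (s+375): 375 + j360 → |·| = √(375²+360²) = √270225 ≈ 519.83, ∠ = arctan(360/375) ≈ 43.83°
pole (s+500): 500 + j360 → |·| = √(500²+360²) = √379600 ≈ 616.12, ∠ = arctan(360/500) ≈ 35.75°
∠T = 83.66° − 167.99° = -84.33°

-84.3°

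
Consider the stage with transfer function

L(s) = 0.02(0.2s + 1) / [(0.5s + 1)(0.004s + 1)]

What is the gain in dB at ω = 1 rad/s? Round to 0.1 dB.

-34.8 dB

At ω = 1 rad/s:
zero (1 + j1·0.2) = 1 + j0.2 → |·| ≈ 1.0198, ∠ ≈ 11.31°
pole (1 + j1·0.5) = 1 + j0.5 → |·| ≈ 1.118, ∠ ≈ 26.57°
pole (1 + j1·0.004) = 1 + j0.004 → |·| ≈ 1, ∠ ≈ 0.23°
|L| = 0.02 · 1.0198 / (1.118 · 1) ≈ 0.018243
Gain = 20 log₁₀(0.018243) ≈ -34.78 dB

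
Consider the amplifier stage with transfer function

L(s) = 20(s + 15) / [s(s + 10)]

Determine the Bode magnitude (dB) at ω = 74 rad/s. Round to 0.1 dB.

At s = jω = j74:
zero (s+15): 15 + j74 → |·| = √(15²+74²) = √5701 ≈ 75.505, ∠ = arctan(74/15) ≈ 78.54°
pole (s+10): 10 + j74 → |·| = √(10²+74²) = √5576 ≈ 74.673, ∠ = arctan(74/10) ≈ 82.30°
pole at origin: |s| = 74, ∠ = 90.00° (in denominator)
|L| = 20 · 75.505 / 5525.8 ≈ 0.27328
Gain = 20 log₁₀(0.27328) ≈ -11.27 dB

-11.3 dB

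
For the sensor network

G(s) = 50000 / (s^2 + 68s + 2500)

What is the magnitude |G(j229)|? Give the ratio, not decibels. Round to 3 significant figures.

0.956

At s = jω = j229:
quadratic: (j229)² + 68·j229 + 2500 = -49941 + j15572 → |·| ≈ 52312, ∠ ≈ 162.68°
|G| = 50000 / 52312 ≈ 0.9558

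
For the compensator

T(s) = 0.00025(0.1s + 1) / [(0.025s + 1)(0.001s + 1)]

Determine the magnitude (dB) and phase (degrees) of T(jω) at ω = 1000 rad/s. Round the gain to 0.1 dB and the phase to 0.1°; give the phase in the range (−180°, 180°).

-63.0 dB, -43.3°

At ω = 1000 rad/s:
zero (1 + j1000·0.1) = 1 + j100 → |·| ≈ 100, ∠ ≈ 89.43°
pole (1 + j1000·0.025) = 1 + j25 → |·| ≈ 25.02, ∠ ≈ 87.71°
pole (1 + j1000·0.001) = 1 + j1 → |·| ≈ 1.4142, ∠ ≈ 45.00°
|T| = 0.00025 · 100 / (25.02 · 1.4142) ≈ 0.00070655
Gain = 20 log₁₀(0.00070655) ≈ -63.02 dB
∠T = (89.43°) − (87.71° + 45.00°) = -43.28°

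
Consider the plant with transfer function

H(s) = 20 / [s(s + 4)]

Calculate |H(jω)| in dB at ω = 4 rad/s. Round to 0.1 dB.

At s = jω = j4:
pole (s+4): 4 + j4 → |·| = √(4²+4²) = √32 ≈ 5.6569, ∠ = arctan(4/4) ≈ 45.00°
pole at origin: |s| = 4, ∠ = 90.00° (in denominator)
|H| = 20 / 22.628 ≈ 0.88386
Gain = 20 log₁₀(0.88386) ≈ -1.07 dB

-1.1 dB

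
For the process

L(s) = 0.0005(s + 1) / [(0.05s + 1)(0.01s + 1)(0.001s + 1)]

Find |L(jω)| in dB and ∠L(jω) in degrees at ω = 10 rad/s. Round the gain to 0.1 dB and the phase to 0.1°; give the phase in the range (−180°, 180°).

-47.0 dB, 51.4°

At ω = 10 rad/s:
zero (1 + j10·1) = 1 + j10 → |·| ≈ 10.05, ∠ ≈ 84.29°
pole (1 + j10·0.05) = 1 + j0.5 → |·| ≈ 1.118, ∠ ≈ 26.57°
pole (1 + j10·0.01) = 1 + j0.1 → |·| ≈ 1.005, ∠ ≈ 5.71°
pole (1 + j10·0.001) = 1 + j0.01 → |·| ≈ 1, ∠ ≈ 0.57°
|L| = 0.0005 · 10.05 / (1.118 · 1.005 · 1) ≈ 0.0044723
Gain = 20 log₁₀(0.0044723) ≈ -46.99 dB
∠L = (84.29°) − (26.57° + 5.71° + 0.57°) = 51.44°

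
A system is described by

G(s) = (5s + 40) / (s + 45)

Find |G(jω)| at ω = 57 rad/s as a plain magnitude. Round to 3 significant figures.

3.96

Substitute s = j57:
Numerator: 5(j57) + 40 = 40 + j285
Denominator: (j57) + 45 = 45 + j57
|N| = √(40² + 285²) ≈ 287.79, ∠N ≈ 82.01°
|D| = √(45² + 57²) ≈ 72.622, ∠D ≈ 51.71°
|G| = 287.79 / 72.622 ≈ 3.9628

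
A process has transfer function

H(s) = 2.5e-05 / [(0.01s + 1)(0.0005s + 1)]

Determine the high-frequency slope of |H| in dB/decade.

-40 dB/decade

Each pole contributes −20 dB/decade at high frequency; each zero contributes +20 dB/decade.
Net: 0 zero(s) − 2 pole(s) → -40 dB/decade.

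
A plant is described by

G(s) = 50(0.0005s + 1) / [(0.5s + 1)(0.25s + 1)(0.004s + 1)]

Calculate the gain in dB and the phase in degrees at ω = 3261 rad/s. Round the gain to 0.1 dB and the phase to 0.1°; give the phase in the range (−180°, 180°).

-105.2 dB, 153.0°

At ω = 3261 rad/s:
zero (1 + j3261·0.0005) = 1 + j1.6305 → |·| ≈ 1.9127, ∠ ≈ 58.48°
pole (1 + j3261·0.5) = 1 + j1630.5 → |·| ≈ 1630.5, ∠ ≈ 89.96°
pole (1 + j3261·0.25) = 1 + j815.25 → |·| ≈ 815.25, ∠ ≈ 89.93°
pole (1 + j3261·0.004) = 1 + j13.044 → |·| ≈ 13.082, ∠ ≈ 85.62°
|G| = 50 · 1.9127 / (1630.5 · 815.25 · 13.082) ≈ 5.4996e-06
Gain = 20 log₁₀(5.4996e-06) ≈ -105.19 dB
∠G = (58.48°) − (89.96° + 89.93° + 85.62°) = -207.03° ≡ 152.97° (principal value)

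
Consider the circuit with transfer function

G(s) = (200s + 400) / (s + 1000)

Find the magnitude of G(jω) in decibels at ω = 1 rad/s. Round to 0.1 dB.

Substitute s = j1:
Numerator: 200(j1) + 400 = 400 + j200
Denominator: (j1) + 1000 = 1000 + j1
|N| = √(400² + 200²) ≈ 447.21, ∠N ≈ 26.57°
|D| = √(1000² + 1²) ≈ 1000, ∠D ≈ 0.06°
|G| = 447.21 / 1000 ≈ 0.44721
Gain = 20 log₁₀(0.44721) ≈ -6.99 dB

-7.0 dB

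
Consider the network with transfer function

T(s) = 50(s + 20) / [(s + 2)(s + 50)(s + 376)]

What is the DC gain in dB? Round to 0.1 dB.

-31.5 dB

T(0) = 50·20 / (2·50·376) ≈ 0.026596
20 log₁₀(0.026596) ≈ -31.50 dB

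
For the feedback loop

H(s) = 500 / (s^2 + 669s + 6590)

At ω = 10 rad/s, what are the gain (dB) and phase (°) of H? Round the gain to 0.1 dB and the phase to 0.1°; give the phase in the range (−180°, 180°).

Substitute s = j10:
Numerator: 500 = 500 + j0
Denominator: (j10)^2 + 669(j10) + 6590 = 6490 + j6690
|N| = √(500² + 0²) ≈ 500, ∠N ≈ 0.00°
|D| = √(6490² + 6690²) ≈ 9320.7, ∠D ≈ 45.87°
|H| = 500 / 9320.7 ≈ 0.053644
Gain = 20 log₁₀(0.053644) ≈ -25.41 dB
∠H = 0.00° − 45.87° = -45.87°

-25.4 dB, -45.9°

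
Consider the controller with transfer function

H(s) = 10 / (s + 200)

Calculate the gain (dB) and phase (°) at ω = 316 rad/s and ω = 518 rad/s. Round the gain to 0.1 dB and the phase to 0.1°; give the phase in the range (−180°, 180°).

ω = 316: -31.5 dB, -57.7°; ω = 518: -34.9 dB, -68.9°

At s = jω = j316:
pole (s+200): 200 + j316 → |·| = √(200²+316²) = √139856 ≈ 373.97, ∠ = arctan(316/200) ≈ 57.67°
|H| = 10 / 373.97 ≈ 0.02674
Gain = 20 log₁₀(0.02674) ≈ -31.46 dB
∠H = 0.00° − 57.67° = -57.67°

At s = jω = j518:
pole (s+200): 200 + j518 → |·| = √(200²+518²) = √308324 ≈ 555.27, ∠ = arctan(518/200) ≈ 68.89°
|H| = 10 / 555.27 ≈ 0.018009
Gain = 20 log₁₀(0.018009) ≈ -34.89 dB
∠H = 0.00° − 68.89° = -68.89°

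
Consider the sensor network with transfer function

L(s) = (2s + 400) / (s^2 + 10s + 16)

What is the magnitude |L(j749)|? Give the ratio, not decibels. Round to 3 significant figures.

Substitute s = j749:
Numerator: 2(j749) + 400 = 400 + j1498
Denominator: (j749)^2 + 10(j749) + 16 = -560985 + j7490
|N| = √(400² + 1498²) ≈ 1550.5, ∠N ≈ 75.05°
|D| = √(560985² + 7490²) ≈ 5.6103e+05, ∠D ≈ 179.24°
|L| = 1550.5 / 5.6103e+05 ≈ 0.0027637

0.00276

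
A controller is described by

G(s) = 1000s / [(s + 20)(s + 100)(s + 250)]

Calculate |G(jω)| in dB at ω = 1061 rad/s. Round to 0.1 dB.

-61.3 dB

At s = jω = j1061:
zero at origin: s = j1061 → |·| = 1061, ∠ = 90.00°
pole (s+20): 20 + j1061 → |·| = √(20²+1061²) = √1126121 ≈ 1061.2, ∠ = arctan(1061/20) ≈ 88.92°
pole (s+100): 100 + j1061 → |·| = √(100²+1061²) = √1135721 ≈ 1065.7, ∠ = arctan(1061/100) ≈ 84.62°
pole (s+250): 250 + j1061 → |·| = √(250²+1061²) = √1188221 ≈ 1090.1, ∠ = arctan(1061/250) ≈ 76.74°
|G| = 1000 · 1061 / 1.2328e+09 ≈ 0.00086064
Gain = 20 log₁₀(0.00086064) ≈ -61.30 dB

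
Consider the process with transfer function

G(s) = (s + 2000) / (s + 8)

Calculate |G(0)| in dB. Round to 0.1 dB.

G(0) = 2000 / 8 = 250
20 log₁₀(250) ≈ 47.96 dB

48.0 dB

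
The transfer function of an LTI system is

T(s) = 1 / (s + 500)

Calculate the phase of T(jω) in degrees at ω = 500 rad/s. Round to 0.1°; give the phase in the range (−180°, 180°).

-45.0°

At s = jω = j500:
pole (s+500): 500 + j500 → |·| = √(500²+500²) = √500000 ≈ 707.11, ∠ = arctan(500/500) ≈ 45.00°
∠T = 0.00° − 45.00° = -45.00°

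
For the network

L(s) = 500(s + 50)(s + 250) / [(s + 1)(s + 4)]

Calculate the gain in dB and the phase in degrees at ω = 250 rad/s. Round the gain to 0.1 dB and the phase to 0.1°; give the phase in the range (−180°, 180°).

57.2 dB, -55.2°

At s = jω = j250:
zero (s+50): 50 + j250 → |·| = √(50²+250²) = √65000 ≈ 254.95, ∠ = arctan(250/50) ≈ 78.69°
zero (s+250): 250 + j250 → |·| = √(250²+250²) = √125000 ≈ 353.55, ∠ = arctan(250/250) ≈ 45.00°
pole (s+1): 1 + j250 → |·| = √(1²+250²) = √62501 ≈ 250, ∠ = arctan(250/1) ≈ 89.77°
pole (s+4): 4 + j250 → |·| = √(4²+250²) = √62516 ≈ 250.03, ∠ = arctan(250/4) ≈ 89.08°
|L| = 500 · 90138 / 62508 ≈ 721.01
Gain = 20 log₁₀(721.01) ≈ 57.16 dB
∠L = 123.69° − 178.85° = -55.16°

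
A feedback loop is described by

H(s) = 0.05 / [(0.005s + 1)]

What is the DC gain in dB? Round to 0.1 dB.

H(0) = 0.05 · 1 / 1 = 0.05
20 log₁₀(0.05) ≈ -26.02 dB

-26.0 dB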